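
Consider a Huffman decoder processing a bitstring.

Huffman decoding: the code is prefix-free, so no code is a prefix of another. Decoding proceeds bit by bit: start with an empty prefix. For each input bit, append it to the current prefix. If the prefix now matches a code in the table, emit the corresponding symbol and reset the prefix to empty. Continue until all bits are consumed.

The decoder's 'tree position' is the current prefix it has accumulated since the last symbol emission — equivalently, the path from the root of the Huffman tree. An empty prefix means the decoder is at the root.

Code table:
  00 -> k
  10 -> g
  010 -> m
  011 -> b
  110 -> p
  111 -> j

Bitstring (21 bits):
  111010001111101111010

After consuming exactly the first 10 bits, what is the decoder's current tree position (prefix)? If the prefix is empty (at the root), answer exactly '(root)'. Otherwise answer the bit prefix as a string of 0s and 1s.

Bit 0: prefix='1' (no match yet)
Bit 1: prefix='11' (no match yet)
Bit 2: prefix='111' -> emit 'j', reset
Bit 3: prefix='0' (no match yet)
Bit 4: prefix='01' (no match yet)
Bit 5: prefix='010' -> emit 'm', reset
Bit 6: prefix='0' (no match yet)
Bit 7: prefix='00' -> emit 'k', reset
Bit 8: prefix='1' (no match yet)
Bit 9: prefix='11' (no match yet)

Answer: 11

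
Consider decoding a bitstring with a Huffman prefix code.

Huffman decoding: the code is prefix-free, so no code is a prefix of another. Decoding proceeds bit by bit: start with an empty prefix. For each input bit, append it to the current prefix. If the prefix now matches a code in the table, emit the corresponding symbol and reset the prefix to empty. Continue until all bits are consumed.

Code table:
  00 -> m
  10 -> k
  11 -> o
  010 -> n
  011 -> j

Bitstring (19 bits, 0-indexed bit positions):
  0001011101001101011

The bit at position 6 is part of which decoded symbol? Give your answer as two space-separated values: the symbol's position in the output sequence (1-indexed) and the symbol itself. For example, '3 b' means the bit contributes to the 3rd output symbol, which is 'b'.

Bit 0: prefix='0' (no match yet)
Bit 1: prefix='00' -> emit 'm', reset
Bit 2: prefix='0' (no match yet)
Bit 3: prefix='01' (no match yet)
Bit 4: prefix='010' -> emit 'n', reset
Bit 5: prefix='1' (no match yet)
Bit 6: prefix='11' -> emit 'o', reset
Bit 7: prefix='1' (no match yet)
Bit 8: prefix='10' -> emit 'k', reset
Bit 9: prefix='1' (no match yet)
Bit 10: prefix='10' -> emit 'k', reset

Answer: 3 o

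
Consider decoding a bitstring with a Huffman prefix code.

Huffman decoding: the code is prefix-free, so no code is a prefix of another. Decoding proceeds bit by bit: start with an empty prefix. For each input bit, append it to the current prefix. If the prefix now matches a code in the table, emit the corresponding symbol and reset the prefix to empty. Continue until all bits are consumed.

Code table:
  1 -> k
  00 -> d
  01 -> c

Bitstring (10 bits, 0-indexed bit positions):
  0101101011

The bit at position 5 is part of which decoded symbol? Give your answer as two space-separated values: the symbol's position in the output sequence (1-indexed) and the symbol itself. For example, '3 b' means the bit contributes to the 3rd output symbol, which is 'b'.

Answer: 4 c

Derivation:
Bit 0: prefix='0' (no match yet)
Bit 1: prefix='01' -> emit 'c', reset
Bit 2: prefix='0' (no match yet)
Bit 3: prefix='01' -> emit 'c', reset
Bit 4: prefix='1' -> emit 'k', reset
Bit 5: prefix='0' (no match yet)
Bit 6: prefix='01' -> emit 'c', reset
Bit 7: prefix='0' (no match yet)
Bit 8: prefix='01' -> emit 'c', reset
Bit 9: prefix='1' -> emit 'k', reset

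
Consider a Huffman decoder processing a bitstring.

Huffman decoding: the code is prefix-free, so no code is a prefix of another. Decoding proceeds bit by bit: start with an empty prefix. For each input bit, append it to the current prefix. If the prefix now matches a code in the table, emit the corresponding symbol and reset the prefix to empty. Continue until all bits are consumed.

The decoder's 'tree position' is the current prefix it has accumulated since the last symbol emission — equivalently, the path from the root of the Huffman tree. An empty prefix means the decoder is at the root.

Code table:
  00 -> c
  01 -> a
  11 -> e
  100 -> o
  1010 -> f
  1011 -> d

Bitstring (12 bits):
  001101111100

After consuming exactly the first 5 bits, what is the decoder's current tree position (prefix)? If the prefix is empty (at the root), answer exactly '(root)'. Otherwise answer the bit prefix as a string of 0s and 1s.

Bit 0: prefix='0' (no match yet)
Bit 1: prefix='00' -> emit 'c', reset
Bit 2: prefix='1' (no match yet)
Bit 3: prefix='11' -> emit 'e', reset
Bit 4: prefix='0' (no match yet)

Answer: 0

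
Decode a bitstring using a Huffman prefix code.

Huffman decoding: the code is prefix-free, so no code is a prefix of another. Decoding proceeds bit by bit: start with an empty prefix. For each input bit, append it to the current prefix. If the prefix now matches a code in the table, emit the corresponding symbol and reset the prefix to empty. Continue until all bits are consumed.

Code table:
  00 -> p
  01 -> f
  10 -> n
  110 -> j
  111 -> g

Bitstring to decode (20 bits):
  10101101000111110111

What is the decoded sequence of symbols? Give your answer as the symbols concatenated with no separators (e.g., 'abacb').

Answer: nnjnpgjg

Derivation:
Bit 0: prefix='1' (no match yet)
Bit 1: prefix='10' -> emit 'n', reset
Bit 2: prefix='1' (no match yet)
Bit 3: prefix='10' -> emit 'n', reset
Bit 4: prefix='1' (no match yet)
Bit 5: prefix='11' (no match yet)
Bit 6: prefix='110' -> emit 'j', reset
Bit 7: prefix='1' (no match yet)
Bit 8: prefix='10' -> emit 'n', reset
Bit 9: prefix='0' (no match yet)
Bit 10: prefix='00' -> emit 'p', reset
Bit 11: prefix='1' (no match yet)
Bit 12: prefix='11' (no match yet)
Bit 13: prefix='111' -> emit 'g', reset
Bit 14: prefix='1' (no match yet)
Bit 15: prefix='11' (no match yet)
Bit 16: prefix='110' -> emit 'j', reset
Bit 17: prefix='1' (no match yet)
Bit 18: prefix='11' (no match yet)
Bit 19: prefix='111' -> emit 'g', reset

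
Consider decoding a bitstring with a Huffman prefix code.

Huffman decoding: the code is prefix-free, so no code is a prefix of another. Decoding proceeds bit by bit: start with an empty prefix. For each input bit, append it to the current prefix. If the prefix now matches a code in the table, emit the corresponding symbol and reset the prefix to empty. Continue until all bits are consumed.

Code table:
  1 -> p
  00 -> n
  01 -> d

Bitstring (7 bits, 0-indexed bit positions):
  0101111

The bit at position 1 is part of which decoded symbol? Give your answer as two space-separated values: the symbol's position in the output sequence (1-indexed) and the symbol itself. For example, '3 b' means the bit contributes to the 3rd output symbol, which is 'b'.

Answer: 1 d

Derivation:
Bit 0: prefix='0' (no match yet)
Bit 1: prefix='01' -> emit 'd', reset
Bit 2: prefix='0' (no match yet)
Bit 3: prefix='01' -> emit 'd', reset
Bit 4: prefix='1' -> emit 'p', reset
Bit 5: prefix='1' -> emit 'p', reset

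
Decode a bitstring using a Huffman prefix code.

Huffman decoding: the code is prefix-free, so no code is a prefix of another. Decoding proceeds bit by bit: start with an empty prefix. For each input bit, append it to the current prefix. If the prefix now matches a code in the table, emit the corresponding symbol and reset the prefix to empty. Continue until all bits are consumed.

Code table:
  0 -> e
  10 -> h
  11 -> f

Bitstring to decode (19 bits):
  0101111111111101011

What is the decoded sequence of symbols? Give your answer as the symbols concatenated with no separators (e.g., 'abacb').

Answer: ehfffffhhf

Derivation:
Bit 0: prefix='0' -> emit 'e', reset
Bit 1: prefix='1' (no match yet)
Bit 2: prefix='10' -> emit 'h', reset
Bit 3: prefix='1' (no match yet)
Bit 4: prefix='11' -> emit 'f', reset
Bit 5: prefix='1' (no match yet)
Bit 6: prefix='11' -> emit 'f', reset
Bit 7: prefix='1' (no match yet)
Bit 8: prefix='11' -> emit 'f', reset
Bit 9: prefix='1' (no match yet)
Bit 10: prefix='11' -> emit 'f', reset
Bit 11: prefix='1' (no match yet)
Bit 12: prefix='11' -> emit 'f', reset
Bit 13: prefix='1' (no match yet)
Bit 14: prefix='10' -> emit 'h', reset
Bit 15: prefix='1' (no match yet)
Bit 16: prefix='10' -> emit 'h', reset
Bit 17: prefix='1' (no match yet)
Bit 18: prefix='11' -> emit 'f', reset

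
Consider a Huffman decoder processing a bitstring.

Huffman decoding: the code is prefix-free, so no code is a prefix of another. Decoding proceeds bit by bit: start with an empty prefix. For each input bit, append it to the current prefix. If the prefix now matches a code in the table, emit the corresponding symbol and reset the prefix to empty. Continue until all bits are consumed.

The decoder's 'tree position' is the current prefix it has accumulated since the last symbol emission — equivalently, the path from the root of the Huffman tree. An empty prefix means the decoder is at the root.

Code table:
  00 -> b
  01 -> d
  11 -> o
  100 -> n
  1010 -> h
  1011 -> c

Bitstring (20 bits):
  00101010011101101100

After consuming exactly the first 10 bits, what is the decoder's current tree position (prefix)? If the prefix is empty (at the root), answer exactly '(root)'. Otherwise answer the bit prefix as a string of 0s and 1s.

Bit 0: prefix='0' (no match yet)
Bit 1: prefix='00' -> emit 'b', reset
Bit 2: prefix='1' (no match yet)
Bit 3: prefix='10' (no match yet)
Bit 4: prefix='101' (no match yet)
Bit 5: prefix='1010' -> emit 'h', reset
Bit 6: prefix='1' (no match yet)
Bit 7: prefix='10' (no match yet)
Bit 8: prefix='100' -> emit 'n', reset
Bit 9: prefix='1' (no match yet)

Answer: 1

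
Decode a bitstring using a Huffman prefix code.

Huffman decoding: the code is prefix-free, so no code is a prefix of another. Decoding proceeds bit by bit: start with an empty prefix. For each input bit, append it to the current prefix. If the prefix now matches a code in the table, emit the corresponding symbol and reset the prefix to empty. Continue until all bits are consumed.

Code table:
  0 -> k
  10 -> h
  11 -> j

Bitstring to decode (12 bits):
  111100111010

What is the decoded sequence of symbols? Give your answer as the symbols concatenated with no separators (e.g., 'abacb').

Answer: jjkkjhh

Derivation:
Bit 0: prefix='1' (no match yet)
Bit 1: prefix='11' -> emit 'j', reset
Bit 2: prefix='1' (no match yet)
Bit 3: prefix='11' -> emit 'j', reset
Bit 4: prefix='0' -> emit 'k', reset
Bit 5: prefix='0' -> emit 'k', reset
Bit 6: prefix='1' (no match yet)
Bit 7: prefix='11' -> emit 'j', reset
Bit 8: prefix='1' (no match yet)
Bit 9: prefix='10' -> emit 'h', reset
Bit 10: prefix='1' (no match yet)
Bit 11: prefix='10' -> emit 'h', reset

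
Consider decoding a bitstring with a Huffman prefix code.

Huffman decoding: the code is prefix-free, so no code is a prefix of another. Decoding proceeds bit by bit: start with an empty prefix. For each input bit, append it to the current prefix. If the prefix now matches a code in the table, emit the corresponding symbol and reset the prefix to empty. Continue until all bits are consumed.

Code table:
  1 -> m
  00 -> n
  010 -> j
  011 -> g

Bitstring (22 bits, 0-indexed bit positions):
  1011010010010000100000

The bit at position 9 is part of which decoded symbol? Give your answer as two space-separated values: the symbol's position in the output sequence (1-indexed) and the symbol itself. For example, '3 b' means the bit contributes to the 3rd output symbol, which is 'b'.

Answer: 4 j

Derivation:
Bit 0: prefix='1' -> emit 'm', reset
Bit 1: prefix='0' (no match yet)
Bit 2: prefix='01' (no match yet)
Bit 3: prefix='011' -> emit 'g', reset
Bit 4: prefix='0' (no match yet)
Bit 5: prefix='01' (no match yet)
Bit 6: prefix='010' -> emit 'j', reset
Bit 7: prefix='0' (no match yet)
Bit 8: prefix='01' (no match yet)
Bit 9: prefix='010' -> emit 'j', reset
Bit 10: prefix='0' (no match yet)
Bit 11: prefix='01' (no match yet)
Bit 12: prefix='010' -> emit 'j', reset
Bit 13: prefix='0' (no match yet)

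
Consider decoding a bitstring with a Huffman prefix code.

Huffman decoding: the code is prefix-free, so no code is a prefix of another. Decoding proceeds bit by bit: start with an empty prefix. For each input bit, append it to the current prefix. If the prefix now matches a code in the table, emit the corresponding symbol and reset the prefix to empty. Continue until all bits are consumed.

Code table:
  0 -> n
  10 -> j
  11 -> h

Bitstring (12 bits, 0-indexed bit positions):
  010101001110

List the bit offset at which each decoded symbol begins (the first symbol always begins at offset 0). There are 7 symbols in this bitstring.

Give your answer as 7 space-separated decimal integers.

Bit 0: prefix='0' -> emit 'n', reset
Bit 1: prefix='1' (no match yet)
Bit 2: prefix='10' -> emit 'j', reset
Bit 3: prefix='1' (no match yet)
Bit 4: prefix='10' -> emit 'j', reset
Bit 5: prefix='1' (no match yet)
Bit 6: prefix='10' -> emit 'j', reset
Bit 7: prefix='0' -> emit 'n', reset
Bit 8: prefix='1' (no match yet)
Bit 9: prefix='11' -> emit 'h', reset
Bit 10: prefix='1' (no match yet)
Bit 11: prefix='10' -> emit 'j', reset

Answer: 0 1 3 5 7 8 10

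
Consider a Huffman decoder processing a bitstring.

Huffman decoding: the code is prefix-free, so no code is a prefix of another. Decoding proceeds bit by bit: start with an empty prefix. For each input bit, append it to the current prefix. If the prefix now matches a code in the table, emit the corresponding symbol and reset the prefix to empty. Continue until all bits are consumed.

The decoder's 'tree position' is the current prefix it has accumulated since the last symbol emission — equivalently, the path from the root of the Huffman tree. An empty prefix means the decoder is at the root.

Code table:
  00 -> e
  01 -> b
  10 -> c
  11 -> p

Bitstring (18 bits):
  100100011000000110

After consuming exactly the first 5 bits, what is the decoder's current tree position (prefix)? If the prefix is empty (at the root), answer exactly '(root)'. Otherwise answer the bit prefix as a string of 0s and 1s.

Answer: 0

Derivation:
Bit 0: prefix='1' (no match yet)
Bit 1: prefix='10' -> emit 'c', reset
Bit 2: prefix='0' (no match yet)
Bit 3: prefix='01' -> emit 'b', reset
Bit 4: prefix='0' (no match yet)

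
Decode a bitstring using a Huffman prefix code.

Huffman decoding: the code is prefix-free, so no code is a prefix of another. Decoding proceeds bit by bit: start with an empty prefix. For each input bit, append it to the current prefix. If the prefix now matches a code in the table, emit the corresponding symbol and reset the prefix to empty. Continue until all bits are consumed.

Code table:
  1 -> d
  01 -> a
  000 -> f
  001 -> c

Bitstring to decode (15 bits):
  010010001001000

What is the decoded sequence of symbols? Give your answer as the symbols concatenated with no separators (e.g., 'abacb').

Answer: acfdcf

Derivation:
Bit 0: prefix='0' (no match yet)
Bit 1: prefix='01' -> emit 'a', reset
Bit 2: prefix='0' (no match yet)
Bit 3: prefix='00' (no match yet)
Bit 4: prefix='001' -> emit 'c', reset
Bit 5: prefix='0' (no match yet)
Bit 6: prefix='00' (no match yet)
Bit 7: prefix='000' -> emit 'f', reset
Bit 8: prefix='1' -> emit 'd', reset
Bit 9: prefix='0' (no match yet)
Bit 10: prefix='00' (no match yet)
Bit 11: prefix='001' -> emit 'c', reset
Bit 12: prefix='0' (no match yet)
Bit 13: prefix='00' (no match yet)
Bit 14: prefix='000' -> emit 'f', reset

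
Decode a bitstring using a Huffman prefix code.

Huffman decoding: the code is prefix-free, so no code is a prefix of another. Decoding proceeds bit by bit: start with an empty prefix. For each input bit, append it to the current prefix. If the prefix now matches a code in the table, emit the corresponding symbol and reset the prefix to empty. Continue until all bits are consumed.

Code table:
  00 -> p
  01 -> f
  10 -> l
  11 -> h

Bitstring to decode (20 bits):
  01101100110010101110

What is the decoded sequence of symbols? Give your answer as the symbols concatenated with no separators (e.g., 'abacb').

Bit 0: prefix='0' (no match yet)
Bit 1: prefix='01' -> emit 'f', reset
Bit 2: prefix='1' (no match yet)
Bit 3: prefix='10' -> emit 'l', reset
Bit 4: prefix='1' (no match yet)
Bit 5: prefix='11' -> emit 'h', reset
Bit 6: prefix='0' (no match yet)
Bit 7: prefix='00' -> emit 'p', reset
Bit 8: prefix='1' (no match yet)
Bit 9: prefix='11' -> emit 'h', reset
Bit 10: prefix='0' (no match yet)
Bit 11: prefix='00' -> emit 'p', reset
Bit 12: prefix='1' (no match yet)
Bit 13: prefix='10' -> emit 'l', reset
Bit 14: prefix='1' (no match yet)
Bit 15: prefix='10' -> emit 'l', reset
Bit 16: prefix='1' (no match yet)
Bit 17: prefix='11' -> emit 'h', reset
Bit 18: prefix='1' (no match yet)
Bit 19: prefix='10' -> emit 'l', reset

Answer: flhphpllhl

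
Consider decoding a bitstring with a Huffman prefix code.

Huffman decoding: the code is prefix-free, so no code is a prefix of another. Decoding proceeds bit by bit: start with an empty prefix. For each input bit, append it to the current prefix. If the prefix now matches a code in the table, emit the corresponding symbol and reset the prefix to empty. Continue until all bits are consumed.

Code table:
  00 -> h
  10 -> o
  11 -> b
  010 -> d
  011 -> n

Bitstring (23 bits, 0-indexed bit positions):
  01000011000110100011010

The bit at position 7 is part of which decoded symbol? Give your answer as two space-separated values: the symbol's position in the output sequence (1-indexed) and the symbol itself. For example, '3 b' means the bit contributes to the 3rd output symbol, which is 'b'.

Bit 0: prefix='0' (no match yet)
Bit 1: prefix='01' (no match yet)
Bit 2: prefix='010' -> emit 'd', reset
Bit 3: prefix='0' (no match yet)
Bit 4: prefix='00' -> emit 'h', reset
Bit 5: prefix='0' (no match yet)
Bit 6: prefix='01' (no match yet)
Bit 7: prefix='011' -> emit 'n', reset
Bit 8: prefix='0' (no match yet)
Bit 9: prefix='00' -> emit 'h', reset
Bit 10: prefix='0' (no match yet)
Bit 11: prefix='01' (no match yet)

Answer: 3 n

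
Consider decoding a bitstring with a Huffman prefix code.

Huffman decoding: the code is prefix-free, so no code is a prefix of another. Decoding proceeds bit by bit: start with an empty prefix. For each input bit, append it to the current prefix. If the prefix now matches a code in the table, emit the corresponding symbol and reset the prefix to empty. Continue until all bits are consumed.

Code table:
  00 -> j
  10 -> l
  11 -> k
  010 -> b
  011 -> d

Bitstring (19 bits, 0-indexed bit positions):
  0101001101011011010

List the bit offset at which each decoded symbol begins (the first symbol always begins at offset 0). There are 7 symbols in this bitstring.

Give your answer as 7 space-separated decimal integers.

Bit 0: prefix='0' (no match yet)
Bit 1: prefix='01' (no match yet)
Bit 2: prefix='010' -> emit 'b', reset
Bit 3: prefix='1' (no match yet)
Bit 4: prefix='10' -> emit 'l', reset
Bit 5: prefix='0' (no match yet)
Bit 6: prefix='01' (no match yet)
Bit 7: prefix='011' -> emit 'd', reset
Bit 8: prefix='0' (no match yet)
Bit 9: prefix='01' (no match yet)
Bit 10: prefix='010' -> emit 'b', reset
Bit 11: prefix='1' (no match yet)
Bit 12: prefix='11' -> emit 'k', reset
Bit 13: prefix='0' (no match yet)
Bit 14: prefix='01' (no match yet)
Bit 15: prefix='011' -> emit 'd', reset
Bit 16: prefix='0' (no match yet)
Bit 17: prefix='01' (no match yet)
Bit 18: prefix='010' -> emit 'b', reset

Answer: 0 3 5 8 11 13 16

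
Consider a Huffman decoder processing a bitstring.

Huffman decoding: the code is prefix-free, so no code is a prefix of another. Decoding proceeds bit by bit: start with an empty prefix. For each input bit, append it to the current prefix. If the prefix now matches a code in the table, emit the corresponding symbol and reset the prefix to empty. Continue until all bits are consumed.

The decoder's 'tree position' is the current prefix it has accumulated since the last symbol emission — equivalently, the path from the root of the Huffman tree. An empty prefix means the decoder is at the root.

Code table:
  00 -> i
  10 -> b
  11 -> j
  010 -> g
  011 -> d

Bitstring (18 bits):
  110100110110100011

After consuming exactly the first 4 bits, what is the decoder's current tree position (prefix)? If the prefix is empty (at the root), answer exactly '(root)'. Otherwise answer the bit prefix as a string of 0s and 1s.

Answer: 01

Derivation:
Bit 0: prefix='1' (no match yet)
Bit 1: prefix='11' -> emit 'j', reset
Bit 2: prefix='0' (no match yet)
Bit 3: prefix='01' (no match yet)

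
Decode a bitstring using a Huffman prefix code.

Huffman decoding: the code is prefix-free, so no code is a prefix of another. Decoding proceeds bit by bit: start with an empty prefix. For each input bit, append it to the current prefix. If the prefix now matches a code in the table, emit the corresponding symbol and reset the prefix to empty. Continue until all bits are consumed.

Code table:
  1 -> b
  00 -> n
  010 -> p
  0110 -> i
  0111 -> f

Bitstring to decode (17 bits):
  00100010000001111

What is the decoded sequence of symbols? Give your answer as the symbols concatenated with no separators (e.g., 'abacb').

Bit 0: prefix='0' (no match yet)
Bit 1: prefix='00' -> emit 'n', reset
Bit 2: prefix='1' -> emit 'b', reset
Bit 3: prefix='0' (no match yet)
Bit 4: prefix='00' -> emit 'n', reset
Bit 5: prefix='0' (no match yet)
Bit 6: prefix='01' (no match yet)
Bit 7: prefix='010' -> emit 'p', reset
Bit 8: prefix='0' (no match yet)
Bit 9: prefix='00' -> emit 'n', reset
Bit 10: prefix='0' (no match yet)
Bit 11: prefix='00' -> emit 'n', reset
Bit 12: prefix='0' (no match yet)
Bit 13: prefix='01' (no match yet)
Bit 14: prefix='011' (no match yet)
Bit 15: prefix='0111' -> emit 'f', reset
Bit 16: prefix='1' -> emit 'b', reset

Answer: nbnpnnfb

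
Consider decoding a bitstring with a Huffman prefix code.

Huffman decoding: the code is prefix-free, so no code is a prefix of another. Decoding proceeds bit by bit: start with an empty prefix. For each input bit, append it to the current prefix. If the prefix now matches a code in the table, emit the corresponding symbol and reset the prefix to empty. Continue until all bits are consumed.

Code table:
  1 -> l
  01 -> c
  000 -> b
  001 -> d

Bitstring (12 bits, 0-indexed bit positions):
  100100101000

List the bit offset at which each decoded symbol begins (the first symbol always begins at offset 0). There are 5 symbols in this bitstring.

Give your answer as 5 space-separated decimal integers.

Bit 0: prefix='1' -> emit 'l', reset
Bit 1: prefix='0' (no match yet)
Bit 2: prefix='00' (no match yet)
Bit 3: prefix='001' -> emit 'd', reset
Bit 4: prefix='0' (no match yet)
Bit 5: prefix='00' (no match yet)
Bit 6: prefix='001' -> emit 'd', reset
Bit 7: prefix='0' (no match yet)
Bit 8: prefix='01' -> emit 'c', reset
Bit 9: prefix='0' (no match yet)
Bit 10: prefix='00' (no match yet)
Bit 11: prefix='000' -> emit 'b', reset

Answer: 0 1 4 7 9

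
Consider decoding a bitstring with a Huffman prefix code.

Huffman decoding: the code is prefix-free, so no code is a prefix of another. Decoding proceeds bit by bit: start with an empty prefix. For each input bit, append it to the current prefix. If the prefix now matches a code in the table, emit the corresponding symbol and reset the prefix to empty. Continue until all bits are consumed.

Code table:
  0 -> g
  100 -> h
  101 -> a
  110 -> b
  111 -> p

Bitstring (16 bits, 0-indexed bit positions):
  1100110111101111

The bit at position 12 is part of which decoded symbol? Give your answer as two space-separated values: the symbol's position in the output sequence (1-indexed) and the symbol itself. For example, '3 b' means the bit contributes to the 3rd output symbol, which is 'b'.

Answer: 5 a

Derivation:
Bit 0: prefix='1' (no match yet)
Bit 1: prefix='11' (no match yet)
Bit 2: prefix='110' -> emit 'b', reset
Bit 3: prefix='0' -> emit 'g', reset
Bit 4: prefix='1' (no match yet)
Bit 5: prefix='11' (no match yet)
Bit 6: prefix='110' -> emit 'b', reset
Bit 7: prefix='1' (no match yet)
Bit 8: prefix='11' (no match yet)
Bit 9: prefix='111' -> emit 'p', reset
Bit 10: prefix='1' (no match yet)
Bit 11: prefix='10' (no match yet)
Bit 12: prefix='101' -> emit 'a', reset
Bit 13: prefix='1' (no match yet)
Bit 14: prefix='11' (no match yet)
Bit 15: prefix='111' -> emit 'p', reset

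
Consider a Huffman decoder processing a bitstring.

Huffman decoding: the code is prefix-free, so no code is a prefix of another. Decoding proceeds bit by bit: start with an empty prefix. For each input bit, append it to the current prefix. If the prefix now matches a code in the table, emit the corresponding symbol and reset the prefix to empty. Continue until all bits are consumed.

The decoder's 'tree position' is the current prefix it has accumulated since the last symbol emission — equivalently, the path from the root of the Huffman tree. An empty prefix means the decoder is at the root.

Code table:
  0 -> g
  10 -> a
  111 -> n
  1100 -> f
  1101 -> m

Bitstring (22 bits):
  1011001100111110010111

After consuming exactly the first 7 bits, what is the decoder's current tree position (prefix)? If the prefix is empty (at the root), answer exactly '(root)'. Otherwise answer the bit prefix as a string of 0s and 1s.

Bit 0: prefix='1' (no match yet)
Bit 1: prefix='10' -> emit 'a', reset
Bit 2: prefix='1' (no match yet)
Bit 3: prefix='11' (no match yet)
Bit 4: prefix='110' (no match yet)
Bit 5: prefix='1100' -> emit 'f', reset
Bit 6: prefix='1' (no match yet)

Answer: 1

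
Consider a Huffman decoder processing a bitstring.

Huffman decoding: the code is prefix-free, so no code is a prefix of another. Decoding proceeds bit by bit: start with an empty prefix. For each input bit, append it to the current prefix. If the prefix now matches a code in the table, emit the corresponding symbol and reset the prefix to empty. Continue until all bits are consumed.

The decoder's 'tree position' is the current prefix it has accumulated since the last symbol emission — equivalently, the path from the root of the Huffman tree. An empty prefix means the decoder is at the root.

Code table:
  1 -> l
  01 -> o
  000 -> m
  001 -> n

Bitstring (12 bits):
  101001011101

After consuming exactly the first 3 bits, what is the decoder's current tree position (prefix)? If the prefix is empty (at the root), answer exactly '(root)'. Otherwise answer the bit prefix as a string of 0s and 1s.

Answer: (root)

Derivation:
Bit 0: prefix='1' -> emit 'l', reset
Bit 1: prefix='0' (no match yet)
Bit 2: prefix='01' -> emit 'o', reset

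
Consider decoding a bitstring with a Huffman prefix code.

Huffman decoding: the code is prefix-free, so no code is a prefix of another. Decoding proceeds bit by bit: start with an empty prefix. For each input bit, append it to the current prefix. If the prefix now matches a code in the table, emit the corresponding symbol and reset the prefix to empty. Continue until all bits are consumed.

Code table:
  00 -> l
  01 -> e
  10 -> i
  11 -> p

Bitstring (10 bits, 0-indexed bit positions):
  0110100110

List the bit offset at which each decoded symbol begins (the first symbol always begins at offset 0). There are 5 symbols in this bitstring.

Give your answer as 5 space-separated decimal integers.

Bit 0: prefix='0' (no match yet)
Bit 1: prefix='01' -> emit 'e', reset
Bit 2: prefix='1' (no match yet)
Bit 3: prefix='10' -> emit 'i', reset
Bit 4: prefix='1' (no match yet)
Bit 5: prefix='10' -> emit 'i', reset
Bit 6: prefix='0' (no match yet)
Bit 7: prefix='01' -> emit 'e', reset
Bit 8: prefix='1' (no match yet)
Bit 9: prefix='10' -> emit 'i', reset

Answer: 0 2 4 6 8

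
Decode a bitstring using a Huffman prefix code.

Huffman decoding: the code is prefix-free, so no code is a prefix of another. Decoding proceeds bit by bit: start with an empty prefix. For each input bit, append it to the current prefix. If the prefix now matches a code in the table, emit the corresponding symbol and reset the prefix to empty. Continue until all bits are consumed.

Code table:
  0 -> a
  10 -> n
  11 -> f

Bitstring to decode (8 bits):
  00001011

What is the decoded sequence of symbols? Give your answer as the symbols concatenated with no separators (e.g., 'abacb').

Answer: aaaanf

Derivation:
Bit 0: prefix='0' -> emit 'a', reset
Bit 1: prefix='0' -> emit 'a', reset
Bit 2: prefix='0' -> emit 'a', reset
Bit 3: prefix='0' -> emit 'a', reset
Bit 4: prefix='1' (no match yet)
Bit 5: prefix='10' -> emit 'n', reset
Bit 6: prefix='1' (no match yet)
Bit 7: prefix='11' -> emit 'f', reset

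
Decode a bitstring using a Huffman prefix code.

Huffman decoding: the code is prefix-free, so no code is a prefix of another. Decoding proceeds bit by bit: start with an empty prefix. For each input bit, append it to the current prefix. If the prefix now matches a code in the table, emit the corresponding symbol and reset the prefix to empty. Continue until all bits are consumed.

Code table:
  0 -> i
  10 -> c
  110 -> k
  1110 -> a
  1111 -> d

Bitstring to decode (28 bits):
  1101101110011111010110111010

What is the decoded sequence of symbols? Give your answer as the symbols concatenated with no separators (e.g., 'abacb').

Answer: kkaidcckac

Derivation:
Bit 0: prefix='1' (no match yet)
Bit 1: prefix='11' (no match yet)
Bit 2: prefix='110' -> emit 'k', reset
Bit 3: prefix='1' (no match yet)
Bit 4: prefix='11' (no match yet)
Bit 5: prefix='110' -> emit 'k', reset
Bit 6: prefix='1' (no match yet)
Bit 7: prefix='11' (no match yet)
Bit 8: prefix='111' (no match yet)
Bit 9: prefix='1110' -> emit 'a', reset
Bit 10: prefix='0' -> emit 'i', reset
Bit 11: prefix='1' (no match yet)
Bit 12: prefix='11' (no match yet)
Bit 13: prefix='111' (no match yet)
Bit 14: prefix='1111' -> emit 'd', reset
Bit 15: prefix='1' (no match yet)
Bit 16: prefix='10' -> emit 'c', reset
Bit 17: prefix='1' (no match yet)
Bit 18: prefix='10' -> emit 'c', reset
Bit 19: prefix='1' (no match yet)
Bit 20: prefix='11' (no match yet)
Bit 21: prefix='110' -> emit 'k', reset
Bit 22: prefix='1' (no match yet)
Bit 23: prefix='11' (no match yet)
Bit 24: prefix='111' (no match yet)
Bit 25: prefix='1110' -> emit 'a', reset
Bit 26: prefix='1' (no match yet)
Bit 27: prefix='10' -> emit 'c', reset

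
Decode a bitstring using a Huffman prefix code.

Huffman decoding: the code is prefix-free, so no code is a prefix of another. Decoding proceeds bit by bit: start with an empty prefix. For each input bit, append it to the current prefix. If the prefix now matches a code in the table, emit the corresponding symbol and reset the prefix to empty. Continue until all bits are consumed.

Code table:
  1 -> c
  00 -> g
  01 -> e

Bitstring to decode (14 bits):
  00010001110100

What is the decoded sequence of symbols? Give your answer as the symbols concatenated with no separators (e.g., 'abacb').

Bit 0: prefix='0' (no match yet)
Bit 1: prefix='00' -> emit 'g', reset
Bit 2: prefix='0' (no match yet)
Bit 3: prefix='01' -> emit 'e', reset
Bit 4: prefix='0' (no match yet)
Bit 5: prefix='00' -> emit 'g', reset
Bit 6: prefix='0' (no match yet)
Bit 7: prefix='01' -> emit 'e', reset
Bit 8: prefix='1' -> emit 'c', reset
Bit 9: prefix='1' -> emit 'c', reset
Bit 10: prefix='0' (no match yet)
Bit 11: prefix='01' -> emit 'e', reset
Bit 12: prefix='0' (no match yet)
Bit 13: prefix='00' -> emit 'g', reset

Answer: gegecceg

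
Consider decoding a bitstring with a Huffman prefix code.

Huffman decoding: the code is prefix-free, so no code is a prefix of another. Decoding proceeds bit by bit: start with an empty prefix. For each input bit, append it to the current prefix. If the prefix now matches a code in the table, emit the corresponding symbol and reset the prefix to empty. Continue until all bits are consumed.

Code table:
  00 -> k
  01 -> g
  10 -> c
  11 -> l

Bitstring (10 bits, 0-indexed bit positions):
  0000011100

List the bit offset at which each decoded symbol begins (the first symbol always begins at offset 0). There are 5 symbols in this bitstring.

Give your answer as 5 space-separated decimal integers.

Bit 0: prefix='0' (no match yet)
Bit 1: prefix='00' -> emit 'k', reset
Bit 2: prefix='0' (no match yet)
Bit 3: prefix='00' -> emit 'k', reset
Bit 4: prefix='0' (no match yet)
Bit 5: prefix='01' -> emit 'g', reset
Bit 6: prefix='1' (no match yet)
Bit 7: prefix='11' -> emit 'l', reset
Bit 8: prefix='0' (no match yet)
Bit 9: prefix='00' -> emit 'k', reset

Answer: 0 2 4 6 8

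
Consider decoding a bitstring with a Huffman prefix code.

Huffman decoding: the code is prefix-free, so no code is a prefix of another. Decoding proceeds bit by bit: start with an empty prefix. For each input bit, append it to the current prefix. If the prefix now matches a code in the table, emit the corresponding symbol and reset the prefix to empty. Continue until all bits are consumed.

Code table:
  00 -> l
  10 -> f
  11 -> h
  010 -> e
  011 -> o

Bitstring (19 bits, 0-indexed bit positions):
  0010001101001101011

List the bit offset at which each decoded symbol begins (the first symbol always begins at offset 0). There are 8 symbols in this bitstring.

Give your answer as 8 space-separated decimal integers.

Bit 0: prefix='0' (no match yet)
Bit 1: prefix='00' -> emit 'l', reset
Bit 2: prefix='1' (no match yet)
Bit 3: prefix='10' -> emit 'f', reset
Bit 4: prefix='0' (no match yet)
Bit 5: prefix='00' -> emit 'l', reset
Bit 6: prefix='1' (no match yet)
Bit 7: prefix='11' -> emit 'h', reset
Bit 8: prefix='0' (no match yet)
Bit 9: prefix='01' (no match yet)
Bit 10: prefix='010' -> emit 'e', reset
Bit 11: prefix='0' (no match yet)
Bit 12: prefix='01' (no match yet)
Bit 13: prefix='011' -> emit 'o', reset
Bit 14: prefix='0' (no match yet)
Bit 15: prefix='01' (no match yet)
Bit 16: prefix='010' -> emit 'e', reset
Bit 17: prefix='1' (no match yet)
Bit 18: prefix='11' -> emit 'h', reset

Answer: 0 2 4 6 8 11 14 17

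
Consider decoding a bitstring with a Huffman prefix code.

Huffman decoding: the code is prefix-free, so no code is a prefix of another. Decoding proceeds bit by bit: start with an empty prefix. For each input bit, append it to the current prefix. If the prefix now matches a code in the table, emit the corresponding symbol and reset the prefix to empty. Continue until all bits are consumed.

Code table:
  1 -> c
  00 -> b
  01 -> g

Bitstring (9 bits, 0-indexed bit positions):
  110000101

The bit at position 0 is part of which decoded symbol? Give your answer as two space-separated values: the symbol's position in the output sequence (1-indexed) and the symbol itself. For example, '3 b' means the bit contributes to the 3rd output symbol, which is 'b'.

Answer: 1 c

Derivation:
Bit 0: prefix='1' -> emit 'c', reset
Bit 1: prefix='1' -> emit 'c', reset
Bit 2: prefix='0' (no match yet)
Bit 3: prefix='00' -> emit 'b', reset
Bit 4: prefix='0' (no match yet)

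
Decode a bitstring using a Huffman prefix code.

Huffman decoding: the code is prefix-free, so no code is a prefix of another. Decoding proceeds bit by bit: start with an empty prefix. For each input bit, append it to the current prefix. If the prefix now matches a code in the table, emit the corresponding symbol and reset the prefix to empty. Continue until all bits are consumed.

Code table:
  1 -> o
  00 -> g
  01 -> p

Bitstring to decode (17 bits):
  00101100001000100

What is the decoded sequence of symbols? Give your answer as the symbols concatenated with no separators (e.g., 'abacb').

Answer: gopoggogpg

Derivation:
Bit 0: prefix='0' (no match yet)
Bit 1: prefix='00' -> emit 'g', reset
Bit 2: prefix='1' -> emit 'o', reset
Bit 3: prefix='0' (no match yet)
Bit 4: prefix='01' -> emit 'p', reset
Bit 5: prefix='1' -> emit 'o', reset
Bit 6: prefix='0' (no match yet)
Bit 7: prefix='00' -> emit 'g', reset
Bit 8: prefix='0' (no match yet)
Bit 9: prefix='00' -> emit 'g', reset
Bit 10: prefix='1' -> emit 'o', reset
Bit 11: prefix='0' (no match yet)
Bit 12: prefix='00' -> emit 'g', reset
Bit 13: prefix='0' (no match yet)
Bit 14: prefix='01' -> emit 'p', reset
Bit 15: prefix='0' (no match yet)
Bit 16: prefix='00' -> emit 'g', reset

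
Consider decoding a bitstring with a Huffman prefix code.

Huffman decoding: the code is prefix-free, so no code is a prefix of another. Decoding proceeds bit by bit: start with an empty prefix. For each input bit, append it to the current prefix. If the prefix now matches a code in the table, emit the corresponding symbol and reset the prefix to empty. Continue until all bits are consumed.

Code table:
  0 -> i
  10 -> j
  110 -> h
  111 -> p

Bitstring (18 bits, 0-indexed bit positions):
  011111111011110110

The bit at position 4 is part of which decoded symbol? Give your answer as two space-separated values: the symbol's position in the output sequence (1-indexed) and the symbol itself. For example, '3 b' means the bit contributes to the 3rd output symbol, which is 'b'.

Bit 0: prefix='0' -> emit 'i', reset
Bit 1: prefix='1' (no match yet)
Bit 2: prefix='11' (no match yet)
Bit 3: prefix='111' -> emit 'p', reset
Bit 4: prefix='1' (no match yet)
Bit 5: prefix='11' (no match yet)
Bit 6: prefix='111' -> emit 'p', reset
Bit 7: prefix='1' (no match yet)
Bit 8: prefix='11' (no match yet)

Answer: 3 p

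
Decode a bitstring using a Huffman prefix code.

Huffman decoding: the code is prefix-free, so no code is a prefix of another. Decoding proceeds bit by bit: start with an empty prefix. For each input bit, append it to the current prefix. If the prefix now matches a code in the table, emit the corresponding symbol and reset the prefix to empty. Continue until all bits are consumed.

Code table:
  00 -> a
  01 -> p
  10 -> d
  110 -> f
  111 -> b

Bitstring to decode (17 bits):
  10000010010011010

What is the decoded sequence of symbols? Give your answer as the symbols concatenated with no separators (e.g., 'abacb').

Answer: daadpafd

Derivation:
Bit 0: prefix='1' (no match yet)
Bit 1: prefix='10' -> emit 'd', reset
Bit 2: prefix='0' (no match yet)
Bit 3: prefix='00' -> emit 'a', reset
Bit 4: prefix='0' (no match yet)
Bit 5: prefix='00' -> emit 'a', reset
Bit 6: prefix='1' (no match yet)
Bit 7: prefix='10' -> emit 'd', reset
Bit 8: prefix='0' (no match yet)
Bit 9: prefix='01' -> emit 'p', reset
Bit 10: prefix='0' (no match yet)
Bit 11: prefix='00' -> emit 'a', reset
Bit 12: prefix='1' (no match yet)
Bit 13: prefix='11' (no match yet)
Bit 14: prefix='110' -> emit 'f', reset
Bit 15: prefix='1' (no match yet)
Bit 16: prefix='10' -> emit 'd', reset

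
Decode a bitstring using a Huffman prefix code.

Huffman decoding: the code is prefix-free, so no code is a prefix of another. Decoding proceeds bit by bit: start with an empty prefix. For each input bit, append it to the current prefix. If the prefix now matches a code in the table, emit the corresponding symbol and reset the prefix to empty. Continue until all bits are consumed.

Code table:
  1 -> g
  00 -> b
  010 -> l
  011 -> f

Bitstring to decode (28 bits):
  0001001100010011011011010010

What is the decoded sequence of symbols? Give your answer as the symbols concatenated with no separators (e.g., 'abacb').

Answer: blfblfffll

Derivation:
Bit 0: prefix='0' (no match yet)
Bit 1: prefix='00' -> emit 'b', reset
Bit 2: prefix='0' (no match yet)
Bit 3: prefix='01' (no match yet)
Bit 4: prefix='010' -> emit 'l', reset
Bit 5: prefix='0' (no match yet)
Bit 6: prefix='01' (no match yet)
Bit 7: prefix='011' -> emit 'f', reset
Bit 8: prefix='0' (no match yet)
Bit 9: prefix='00' -> emit 'b', reset
Bit 10: prefix='0' (no match yet)
Bit 11: prefix='01' (no match yet)
Bit 12: prefix='010' -> emit 'l', reset
Bit 13: prefix='0' (no match yet)
Bit 14: prefix='01' (no match yet)
Bit 15: prefix='011' -> emit 'f', reset
Bit 16: prefix='0' (no match yet)
Bit 17: prefix='01' (no match yet)
Bit 18: prefix='011' -> emit 'f', reset
Bit 19: prefix='0' (no match yet)
Bit 20: prefix='01' (no match yet)
Bit 21: prefix='011' -> emit 'f', reset
Bit 22: prefix='0' (no match yet)
Bit 23: prefix='01' (no match yet)
Bit 24: prefix='010' -> emit 'l', reset
Bit 25: prefix='0' (no match yet)
Bit 26: prefix='01' (no match yet)
Bit 27: prefix='010' -> emit 'l', reset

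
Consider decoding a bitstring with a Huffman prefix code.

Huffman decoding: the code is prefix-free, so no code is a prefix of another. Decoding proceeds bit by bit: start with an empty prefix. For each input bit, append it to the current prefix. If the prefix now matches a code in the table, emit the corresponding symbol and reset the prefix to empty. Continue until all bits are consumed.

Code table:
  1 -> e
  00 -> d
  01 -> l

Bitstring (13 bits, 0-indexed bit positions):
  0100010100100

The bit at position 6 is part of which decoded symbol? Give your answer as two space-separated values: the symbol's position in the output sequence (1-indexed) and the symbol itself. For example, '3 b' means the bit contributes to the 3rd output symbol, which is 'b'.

Bit 0: prefix='0' (no match yet)
Bit 1: prefix='01' -> emit 'l', reset
Bit 2: prefix='0' (no match yet)
Bit 3: prefix='00' -> emit 'd', reset
Bit 4: prefix='0' (no match yet)
Bit 5: prefix='01' -> emit 'l', reset
Bit 6: prefix='0' (no match yet)
Bit 7: prefix='01' -> emit 'l', reset
Bit 8: prefix='0' (no match yet)
Bit 9: prefix='00' -> emit 'd', reset
Bit 10: prefix='1' -> emit 'e', reset

Answer: 4 l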